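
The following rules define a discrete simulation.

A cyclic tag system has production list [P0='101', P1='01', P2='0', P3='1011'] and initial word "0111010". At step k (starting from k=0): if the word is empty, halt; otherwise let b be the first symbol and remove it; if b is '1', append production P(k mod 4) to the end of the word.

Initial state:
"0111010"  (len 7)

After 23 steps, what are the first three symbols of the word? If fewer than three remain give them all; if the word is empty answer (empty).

011

step 0: "0111010"  (len 7)
step 1: "111010"  (len 6)
step 2: "1101001"  (len 7)
step 3: "1010010"  (len 7)
step 4: "0100101011"  (len 10)
step 5: "100101011"  (len 9)
step 6: "0010101101"  (len 10)
step 7: "010101101"  (len 9)
step 8: "10101101"  (len 8)
step 9: "0101101101"  (len 10)
step 10: "101101101"  (len 9)
step 11: "011011010"  (len 9)
step 12: "11011010"  (len 8)
step 13: "1011010101"  (len 10)
step 14: "01101010101"  (len 11)
step 15: "1101010101"  (len 10)
step 16: "1010101011011"  (len 13)
step 17: "010101011011101"  (len 15)
step 18: "10101011011101"  (len 14)
step 19: "01010110111010"  (len 14)
step 20: "1010110111010"  (len 13)
step 21: "010110111010101"  (len 15)
step 22: "10110111010101"  (len 14)
step 23: "01101110101010"  (len 14)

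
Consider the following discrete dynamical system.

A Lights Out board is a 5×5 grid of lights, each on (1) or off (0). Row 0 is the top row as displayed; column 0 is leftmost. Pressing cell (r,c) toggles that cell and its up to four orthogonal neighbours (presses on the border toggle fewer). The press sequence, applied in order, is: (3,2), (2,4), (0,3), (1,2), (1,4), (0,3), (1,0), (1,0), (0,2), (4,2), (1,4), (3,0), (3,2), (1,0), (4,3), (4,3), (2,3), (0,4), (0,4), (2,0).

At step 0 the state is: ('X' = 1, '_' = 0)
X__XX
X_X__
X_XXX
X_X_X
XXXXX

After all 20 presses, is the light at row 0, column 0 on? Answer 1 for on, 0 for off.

0

gen 0: X__XX
X_X__
X_XXX
X_X_X
XXXXX
gen 1: X__XX
X_X__
X__XX
XX_XX
XX_XX
gen 2: X__XX
X_X_X
X____
XX_X_
XX_XX
gen 3: X_X__
X_XXX
X____
XX_X_
XX_XX
gen 4: X____
XX__X
X_X__
XX_X_
XX_XX
gen 5: X___X
XX_X_
X_X_X
XX_X_
XX_XX
gen 6: X_XX_
XX___
X_X_X
XX_X_
XX_XX
gen 7: __XX_
_____
__X_X
XX_X_
XX_XX
gen 8: X_XX_
XX___
X_X_X
XX_X_
XX_XX
gen 9: XX___
XXX__
X_X_X
XX_X_
XX_XX
gen 10: XX___
XXX__
X_X_X
XXXX_
X_X_X
gen 11: XX__X
XXXXX
X_X__
XXXX_
X_X_X
gen 12: XX__X
XXXXX
__X__
__XX_
__X_X
gen 13: XX__X
XXXXX
_____
_X___
____X
gen 14: _X__X
__XXX
X____
_X___
____X
gen 15: _X__X
__XXX
X____
_X_X_
__XX_
gen 16: _X__X
__XXX
X____
_X___
____X
gen 17: _X__X
__X_X
X_XXX
_X_X_
____X
gen 18: _X_X_
__X__
X_XXX
_X_X_
____X
gen 19: _X__X
__X_X
X_XXX
_X_X_
____X
gen 20: _X__X
X_X_X
_XXXX
XX_X_
____X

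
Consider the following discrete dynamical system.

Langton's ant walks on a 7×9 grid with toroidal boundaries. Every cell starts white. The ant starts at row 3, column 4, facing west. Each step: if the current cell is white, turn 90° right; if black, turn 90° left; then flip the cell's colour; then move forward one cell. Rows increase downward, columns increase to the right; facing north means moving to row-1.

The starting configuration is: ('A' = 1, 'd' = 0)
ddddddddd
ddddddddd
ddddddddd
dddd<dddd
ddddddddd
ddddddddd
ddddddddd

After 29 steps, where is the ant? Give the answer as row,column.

4,6

k=0  ddddddddd
ddddddddd
ddddddddd
dddd<dddd
ddddddddd
ddddddddd
ddddddddd
k=1  ddddddddd
ddddddddd
dddd^dddd
ddddAdddd
ddddddddd
ddddddddd
ddddddddd
k=2  ddddddddd
ddddddddd
ddddA>ddd
ddddAdddd
ddddddddd
ddddddddd
ddddddddd
k=3  ddddddddd
ddddddddd
ddddAAddd
ddddAvddd
ddddddddd
ddddddddd
ddddddddd
k=4  ddddddddd
ddddddddd
ddddAAddd
dddd<Addd
ddddddddd
ddddddddd
ddddddddd
k=5  ddddddddd
ddddddddd
ddddAAddd
dddddAddd
ddddvdddd
ddddddddd
ddddddddd
k=6  ddddddddd
ddddddddd
ddddAAddd
dddddAddd
ddd<Adddd
ddddddddd
ddddddddd
k=7  ddddddddd
ddddddddd
ddddAAddd
ddd^dAddd
dddAAdddd
ddddddddd
ddddddddd
k=8  ddddddddd
ddddddddd
ddddAAddd
dddA>Addd
dddAAdddd
ddddddddd
ddddddddd
k=9  ddddddddd
ddddddddd
ddddAAddd
dddAAAddd
dddAvdddd
ddddddddd
ddddddddd
k=10  ddddddddd
ddddddddd
ddddAAddd
dddAAAddd
dddAd>ddd
ddddddddd
ddddddddd
k=11  ddddddddd
ddddddddd
ddddAAddd
dddAAAddd
dddAdAddd
dddddvddd
ddddddddd
k=12  ddddddddd
ddddddddd
ddddAAddd
dddAAAddd
dddAdAddd
dddd<Addd
ddddddddd
k=13  ddddddddd
ddddddddd
ddddAAddd
dddAAAddd
dddA^Addd
ddddAAddd
ddddddddd
k=14  ddddddddd
ddddddddd
ddddAAddd
dddAAAddd
dddAA>ddd
ddddAAddd
ddddddddd
k=15  ddddddddd
ddddddddd
ddddAAddd
dddAA^ddd
dddAAdddd
ddddAAddd
ddddddddd
k=16  ddddddddd
ddddddddd
ddddAAddd
dddA<dddd
dddAAdddd
ddddAAddd
ddddddddd
k=17  ddddddddd
ddddddddd
ddddAAddd
dddAddddd
dddAvdddd
ddddAAddd
ddddddddd
k=18  ddddddddd
ddddddddd
ddddAAddd
dddAddddd
dddAd>ddd
ddddAAddd
ddddddddd
k=19  ddddddddd
ddddddddd
ddddAAddd
dddAddddd
dddAdAddd
ddddAvddd
ddddddddd
k=20  ddddddddd
ddddddddd
ddddAAddd
dddAddddd
dddAdAddd
ddddAd>dd
ddddddddd
k=21  ddddddddd
ddddddddd
ddddAAddd
dddAddddd
dddAdAddd
ddddAdAdd
ddddddvdd
k=22  ddddddddd
ddddddddd
ddddAAddd
dddAddddd
dddAdAddd
ddddAdAdd
ddddd<Add
k=23  ddddddddd
ddddddddd
ddddAAddd
dddAddddd
dddAdAddd
ddddA^Add
dddddAAdd
k=24  ddddddddd
ddddddddd
ddddAAddd
dddAddddd
dddAdAddd
ddddAA>dd
dddddAAdd
k=25  ddddddddd
ddddddddd
ddddAAddd
dddAddddd
dddAdA^dd
ddddAAddd
dddddAAdd
k=26  ddddddddd
ddddddddd
ddddAAddd
dddAddddd
dddAdAA>d
ddddAAddd
dddddAAdd
k=27  ddddddddd
ddddddddd
ddddAAddd
dddAddddd
dddAdAAAd
ddddAAdvd
dddddAAdd
k=28  ddddddddd
ddddddddd
ddddAAddd
dddAddddd
dddAdAAAd
ddddAA<Ad
dddddAAdd
k=29  ddddddddd
ddddddddd
ddddAAddd
dddAddddd
dddAdA^Ad
ddddAAAAd
dddddAAdd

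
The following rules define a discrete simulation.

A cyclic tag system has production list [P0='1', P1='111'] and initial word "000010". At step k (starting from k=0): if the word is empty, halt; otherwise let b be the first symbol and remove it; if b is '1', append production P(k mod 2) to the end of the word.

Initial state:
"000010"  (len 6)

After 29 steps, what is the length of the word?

23

step 0: "000010"  (len 6)
step 1: "00010"  (len 5)
step 2: "0010"  (len 4)
step 3: "010"  (len 3)
step 4: "10"  (len 2)
step 5: "01"  (len 2)
step 6: "1"  (len 1)
step 7: "1"  (len 1)
step 8: "111"  (len 3)
step 9: "111"  (len 3)
step 10: "11111"  (len 5)
step 11: "11111"  (len 5)
step 12: "1111111"  (len 7)
step 13: "1111111"  (len 7)
step 14: "111111111"  (len 9)
step 15: "111111111"  (len 9)
step 16: "11111111111"  (len 11)
step 17: "11111111111"  (len 11)
step 18: "1111111111111"  (len 13)
step 19: "1111111111111"  (len 13)
step 20: "111111111111111"  (len 15)
step 21: "111111111111111"  (len 15)
step 22: "11111111111111111"  (len 17)
step 23: "11111111111111111"  (len 17)
step 24: "1111111111111111111"  (len 19)
step 25: "1111111111111111111"  (len 19)
step 26: "111111111111111111111"  (len 21)
step 27: "111111111111111111111"  (len 21)
step 28: "11111111111111111111111"  (len 23)
step 29: "11111111111111111111111"  (len 23)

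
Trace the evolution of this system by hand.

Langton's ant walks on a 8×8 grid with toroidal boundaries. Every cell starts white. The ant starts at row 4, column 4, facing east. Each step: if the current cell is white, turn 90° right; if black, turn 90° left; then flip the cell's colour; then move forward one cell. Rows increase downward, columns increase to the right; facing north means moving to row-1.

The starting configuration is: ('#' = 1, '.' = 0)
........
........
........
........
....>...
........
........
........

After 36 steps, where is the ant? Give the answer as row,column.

k=0  ........
........
........
........
....>...
........
........
........
k=1  ........
........
........
........
....#...
....v...
........
........
k=2  ........
........
........
........
....#...
...<#...
........
........
k=3  ........
........
........
........
...^#...
...##...
........
........
k=4  ........
........
........
........
...#>...
...##...
........
........
k=5  ........
........
........
....^...
...#....
...##...
........
........
k=6  ........
........
........
....#>..
...#....
...##...
........
........
k=7  ........
........
........
....##..
...#.v..
...##...
........
........
k=8  ........
........
........
....##..
...#<#..
...##...
........
........
k=9  ........
........
........
....^#..
...###..
...##...
........
........
k=10  ........
........
........
...<.#..
...###..
...##...
........
........
k=11  ........
........
...^....
...#.#..
...###..
...##...
........
........
k=12  ........
........
...#>...
...#.#..
...###..
...##...
........
........
k=13  ........
........
...##...
...#v#..
...###..
...##...
........
........
k=14  ........
........
...##...
...<##..
...###..
...##...
........
........
k=15  ........
........
...##...
....##..
...v##..
...##...
........
........
k=16  ........
........
...##...
....##..
....>#..
...##...
........
........
k=17  ........
........
...##...
....^#..
.....#..
...##...
........
........
k=18  ........
........
...##...
...<.#..
.....#..
...##...
........
........
k=19  ........
........
...^#...
...#.#..
.....#..
...##...
........
........
k=20  ........
........
..<.#...
...#.#..
.....#..
...##...
........
........
k=21  ........
..^.....
..#.#...
...#.#..
.....#..
...##...
........
........
k=22  ........
..#>....
..#.#...
...#.#..
.....#..
...##...
........
........
k=23  ........
..##....
..#v#...
...#.#..
.....#..
...##...
........
........
k=24  ........
..##....
..<##...
...#.#..
.....#..
...##...
........
........
k=25  ........
..##....
...##...
..v#.#..
.....#..
...##...
........
........
k=26  ........
..##....
...##...
.<##.#..
.....#..
...##...
........
........
k=27  ........
..##....
.^.##...
.###.#..
.....#..
...##...
........
........
k=28  ........
..##....
.#>##...
.###.#..
.....#..
...##...
........
........
k=29  ........
..##....
.####...
.#v#.#..
.....#..
...##...
........
........
k=30  ........
..##....
.####...
.#.>.#..
.....#..
...##...
........
........
k=31  ........
..##....
.##^#...
.#...#..
.....#..
...##...
........
........
k=32  ........
..##....
.#<.#...
.#...#..
.....#..
...##...
........
........
k=33  ........
..##....
.#..#...
.#v..#..
.....#..
...##...
........
........
k=34  ........
..##....
.#..#...
.<#..#..
.....#..
...##...
........
........
k=35  ........
..##....
.#..#...
..#..#..
.v...#..
...##...
........
........
k=36  ........
..##....
.#..#...
..#..#..
<#...#..
...##...
........
........

4,0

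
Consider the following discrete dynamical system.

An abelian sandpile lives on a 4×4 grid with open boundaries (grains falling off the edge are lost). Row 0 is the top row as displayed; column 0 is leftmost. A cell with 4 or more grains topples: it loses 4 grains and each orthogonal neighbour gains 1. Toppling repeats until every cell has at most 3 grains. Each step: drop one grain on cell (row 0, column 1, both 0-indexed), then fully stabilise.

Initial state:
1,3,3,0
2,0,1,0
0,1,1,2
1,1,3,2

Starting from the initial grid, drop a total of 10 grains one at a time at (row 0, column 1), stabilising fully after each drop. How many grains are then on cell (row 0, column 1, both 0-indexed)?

[0] 1,3,3,0
2,0,1,0
0,1,1,2
1,1,3,2
[1] 2,1,0,1
2,1,2,0
0,1,1,2
1,1,3,2
[2] 2,2,0,1
2,1,2,0
0,1,1,2
1,1,3,2
[3] 2,3,0,1
2,1,2,0
0,1,1,2
1,1,3,2
[4] 3,0,1,1
2,2,2,0
0,1,1,2
1,1,3,2
[5] 3,1,1,1
2,2,2,0
0,1,1,2
1,1,3,2
[6] 3,2,1,1
2,2,2,0
0,1,1,2
1,1,3,2
[7] 3,3,1,1
2,2,2,0
0,1,1,2
1,1,3,2
[8] 0,1,2,1
3,3,2,0
0,1,1,2
1,1,3,2
[9] 0,2,2,1
3,3,2,0
0,1,1,2
1,1,3,2
[10] 0,3,2,1
3,3,2,0
0,1,1,2
1,1,3,2

3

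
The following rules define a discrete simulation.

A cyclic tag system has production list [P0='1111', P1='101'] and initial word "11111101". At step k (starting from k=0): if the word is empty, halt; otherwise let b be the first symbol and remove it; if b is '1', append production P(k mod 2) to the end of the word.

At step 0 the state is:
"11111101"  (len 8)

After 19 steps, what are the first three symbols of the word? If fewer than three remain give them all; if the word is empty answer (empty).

101

0) "11111101"  (len 8)
1) "11111011111"  (len 11)
2) "1111011111101"  (len 13)
3) "1110111111011111"  (len 16)
4) "110111111011111101"  (len 18)
5) "101111110111111011111"  (len 21)
6) "01111110111111011111101"  (len 23)
7) "1111110111111011111101"  (len 22)
8) "111110111111011111101101"  (len 24)
9) "111101111110111111011011111"  (len 27)
10) "11101111110111111011011111101"  (len 29)
11) "11011111101111110110111111011111"  (len 32)
12) "1011111101111110110111111011111101"  (len 34)
13) "0111111011111101101111110111111011111"  (len 37)
14) "111111011111101101111110111111011111"  (len 36)
15) "111110111111011011111101111110111111111"  (len 39)
16) "11110111111011011111101111110111111111101"  (len 41)
17) "11101111110110111111011111101111111111011111"  (len 44)
18) "1101111110110111111011111101111111111011111101"  (len 46)
19) "1011111101101111110111111011111111110111111011111"  (len 49)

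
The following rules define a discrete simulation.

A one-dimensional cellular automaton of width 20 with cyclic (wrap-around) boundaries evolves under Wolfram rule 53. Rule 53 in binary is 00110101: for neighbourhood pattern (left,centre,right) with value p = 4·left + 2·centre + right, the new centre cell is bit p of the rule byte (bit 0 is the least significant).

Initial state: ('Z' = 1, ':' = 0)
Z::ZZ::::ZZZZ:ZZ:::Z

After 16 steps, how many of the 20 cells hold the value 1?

11

t=0: Z::ZZ::::ZZZZ:ZZ:::Z
t=1: :Z:::ZZZ:::::Z::ZZ::
t=2: :ZZZ::::ZZZZ:ZZ:::ZZ
t=3: Z:::ZZZ:::::Z::ZZ:::
t=4: ZZZ::::ZZZZ:ZZ:::ZZ:
t=5: :::ZZZ:::::Z::ZZ:::Z
t=6: ZZ::::ZZZZ:ZZ:::ZZ:Z
t=7: ::ZZZ:::::Z::ZZ:::Z:
t=8: Z::::ZZZZ:ZZ:::ZZ:ZZ
t=9: :ZZZ:::::Z::ZZ:::Z::
t=10: ::::ZZZZ:ZZ:::ZZ:ZZZ
t=11: ZZZ:::::Z::ZZ:::Z:::
t=12: :::ZZZZ:ZZ:::ZZ:ZZZ:
t=13: ZZ:::::Z::ZZ:::Z:::Z
t=14: ::ZZZZ:ZZ:::ZZ:ZZZ::
t=15: Z:::::Z::ZZ:::Z:::ZZ
t=16: :ZZZZ:ZZ:::ZZ:ZZZ:::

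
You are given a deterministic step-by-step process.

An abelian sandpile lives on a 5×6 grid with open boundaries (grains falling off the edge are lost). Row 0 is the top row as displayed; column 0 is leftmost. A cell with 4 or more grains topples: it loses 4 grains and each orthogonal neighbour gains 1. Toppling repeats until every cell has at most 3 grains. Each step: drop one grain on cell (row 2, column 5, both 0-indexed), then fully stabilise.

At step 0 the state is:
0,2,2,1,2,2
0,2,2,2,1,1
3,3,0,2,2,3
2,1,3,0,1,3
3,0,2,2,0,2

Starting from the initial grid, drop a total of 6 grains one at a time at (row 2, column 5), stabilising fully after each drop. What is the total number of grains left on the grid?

52

0) 0,2,2,1,2,2
0,2,2,2,1,1
3,3,0,2,2,3
2,1,3,0,1,3
3,0,2,2,0,2
1) 0,2,2,1,2,2
0,2,2,2,1,2
3,3,0,2,3,1
2,1,3,0,2,0
3,0,2,2,0,3
2) 0,2,2,1,2,2
0,2,2,2,1,2
3,3,0,2,3,2
2,1,3,0,2,0
3,0,2,2,0,3
3) 0,2,2,1,2,2
0,2,2,2,1,2
3,3,0,2,3,3
2,1,3,0,2,0
3,0,2,2,0,3
4) 0,2,2,1,2,2
0,2,2,2,2,3
3,3,0,3,0,1
2,1,3,0,3,1
3,0,2,2,0,3
5) 0,2,2,1,2,2
0,2,2,2,2,3
3,3,0,3,0,2
2,1,3,0,3,1
3,0,2,2,0,3
6) 0,2,2,1,2,2
0,2,2,2,2,3
3,3,0,3,0,3
2,1,3,0,3,1
3,0,2,2,0,3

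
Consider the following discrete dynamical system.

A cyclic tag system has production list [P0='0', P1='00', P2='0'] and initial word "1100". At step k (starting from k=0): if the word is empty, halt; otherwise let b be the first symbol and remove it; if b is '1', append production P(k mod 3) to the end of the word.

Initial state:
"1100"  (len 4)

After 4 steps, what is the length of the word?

3

[0] "1100"  (len 4)
[1] "1000"  (len 4)
[2] "00000"  (len 5)
[3] "0000"  (len 4)
[4] "000"  (len 3)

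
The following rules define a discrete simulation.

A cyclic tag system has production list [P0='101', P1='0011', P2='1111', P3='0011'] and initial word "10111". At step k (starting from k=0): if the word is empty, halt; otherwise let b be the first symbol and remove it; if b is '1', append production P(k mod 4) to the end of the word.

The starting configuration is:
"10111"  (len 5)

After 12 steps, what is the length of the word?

t=0: "10111"  (len 5)
t=1: "0111101"  (len 7)
t=2: "111101"  (len 6)
t=3: "111011111"  (len 9)
t=4: "110111110011"  (len 12)
t=5: "10111110011101"  (len 14)
t=6: "01111100111010011"  (len 17)
t=7: "1111100111010011"  (len 16)
t=8: "1111001110100110011"  (len 19)
t=9: "111001110100110011101"  (len 21)
t=10: "110011101001100111010011"  (len 24)
t=11: "100111010011001110100111111"  (len 27)
t=12: "001110100110011101001111110011"  (len 30)

30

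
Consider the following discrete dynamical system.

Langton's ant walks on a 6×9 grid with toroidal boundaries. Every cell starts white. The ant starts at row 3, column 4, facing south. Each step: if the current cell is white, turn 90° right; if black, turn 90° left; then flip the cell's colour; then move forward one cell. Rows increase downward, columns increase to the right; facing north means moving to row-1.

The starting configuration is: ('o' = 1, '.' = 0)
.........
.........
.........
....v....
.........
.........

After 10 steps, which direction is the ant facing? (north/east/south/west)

north

k=0  .........
.........
.........
....v....
.........
.........
k=1  .........
.........
.........
...<o....
.........
.........
k=2  .........
.........
...^.....
...oo....
.........
.........
k=3  .........
.........
...o>....
...oo....
.........
.........
k=4  .........
.........
...oo....
...ov....
.........
.........
k=5  .........
.........
...oo....
...o.>...
.........
.........
k=6  .........
.........
...oo....
...o.o...
.....v...
.........
k=7  .........
.........
...oo....
...o.o...
....<o...
.........
k=8  .........
.........
...oo....
...o^o...
....oo...
.........
k=9  .........
.........
...oo....
...oo>...
....oo...
.........
k=10  .........
.........
...oo^...
...oo....
....oo...
.........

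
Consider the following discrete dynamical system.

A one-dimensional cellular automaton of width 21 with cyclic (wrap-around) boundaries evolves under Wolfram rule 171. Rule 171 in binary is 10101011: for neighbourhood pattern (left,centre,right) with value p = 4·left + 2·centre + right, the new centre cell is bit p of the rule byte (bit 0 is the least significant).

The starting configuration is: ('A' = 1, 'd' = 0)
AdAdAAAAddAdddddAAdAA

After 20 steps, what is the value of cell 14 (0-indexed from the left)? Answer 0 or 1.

gen 0: AdAdAAAAddAdddddAAdAA
gen 1: dAdAAAAddAddAAAAAdAAA
gen 2: AdAAAAddAddAAAAAdAAAd
gen 3: dAAAAddAddAAAAAdAAAdA
gen 4: AAAAddAddAAAAAdAAAdAd
gen 5: AAAddAddAAAAAdAAAdAdA
gen 6: AAddAddAAAAAdAAAdAdAA
gen 7: AddAddAAAAAdAAAdAdAAA
gen 8: ddAddAAAAAdAAAdAdAAAA
gen 9: dAddAAAAAdAAAdAdAAAAd
gen 10: AddAAAAAdAAAdAdAAAAdd
gen 11: ddAAAAAdAAAdAdAAAAddA
gen 12: dAAAAAdAAAdAdAAAAddAd
gen 13: AAAAAdAAAdAdAAAAddAdd
gen 14: AAAAdAAAdAdAAAAddAddA
gen 15: AAAdAAAdAdAAAAddAddAA
gen 16: AAdAAAdAdAAAAddAddAAA
gen 17: AdAAAdAdAAAAddAddAAAA
gen 18: dAAAdAdAAAAddAddAAAAA
gen 19: AAAdAdAAAAddAddAAAAAd
gen 20: AAdAdAAAAddAddAAAAAdA

1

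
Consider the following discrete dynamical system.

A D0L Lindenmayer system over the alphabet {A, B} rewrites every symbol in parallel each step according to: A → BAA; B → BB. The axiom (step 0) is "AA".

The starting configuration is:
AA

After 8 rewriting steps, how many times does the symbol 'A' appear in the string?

512

0) AA
1) BAABAA
2) BBBAABAABBBAABAA
3) BBBBBBBAABAABBBAABAABBBBBBBAABAABBBAABAA
4) BBBBBBBBBBBBBBBAABAABBBAABAABBBBBBBAABAABBBAABAABBBBBBBBBBBBBBBAABAABBBAABAABBBBBBBAABAABBBAABAA
5) BBBBBBBBBBBBBBBBBBBBBBBBBBBBBBBAABAABBBAABAABBBBBBBAABAABB…AABBBAABAABBBBBBBBBBBBBBBAABAABBBAABAABBBBBBBAABAABBBAABAA  (len 224)
6) BBBBBBBBBBBBBBBBBBBBBBBBBBBBBBBBBBBBBBBBBBBBBBBBBBBBBBBBBB…AABBBAABAABBBBBBBBBBBBBBBAABAABBBAABAABBBBBBBAABAABBBAABAA  (len 512)
7) BBBBBBBBBBBBBBBBBBBBBBBBBBBBBBBBBBBBBBBBBBBBBBBBBBBBBBBBBB…AABBBAABAABBBBBBBBBBBBBBBAABAABBBAABAABBBBBBBAABAABBBAABAA  (len 1152)
8) BBBBBBBBBBBBBBBBBBBBBBBBBBBBBBBBBBBBBBBBBBBBBBBBBBBBBBBBBB…AABBBAABAABBBBBBBBBBBBBBBAABAABBBAABAABBBBBBBAABAABBBAABAA  (len 2560)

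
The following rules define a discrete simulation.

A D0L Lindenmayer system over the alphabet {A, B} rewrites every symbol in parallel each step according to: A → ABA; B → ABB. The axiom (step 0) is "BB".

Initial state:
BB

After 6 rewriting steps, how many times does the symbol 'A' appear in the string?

728

gen 0: BB
gen 1: ABBABB
gen 2: ABAABBABBABAABBABB
gen 3: ABAABBABAABAABBABBABAABBABBABAABBABAABAABBABBABAABBABB
gen 4: ABAABBABAABAABBABBABAABBABAABAABBABAABAABBABBABAABBABBABAA…BABAABAABBABAABAABBABBABAABBABBABAABBABAABAABBABBABAABBABB  (len 162)
gen 5: ABAABBABAABAABBABBABAABBABAABAABBABAABAABBABBABAABBABBABAA…BABAABAABBABAABAABBABBABAABBABBABAABBABAABAABBABBABAABBABB  (len 486)
gen 6: ABAABBABAABAABBABBABAABBABAABAABBABAABAABBABBABAABBABBABAA…BABAABAABBABAABAABBABBABAABBABBABAABBABAABAABBABBABAABBABB  (len 1458)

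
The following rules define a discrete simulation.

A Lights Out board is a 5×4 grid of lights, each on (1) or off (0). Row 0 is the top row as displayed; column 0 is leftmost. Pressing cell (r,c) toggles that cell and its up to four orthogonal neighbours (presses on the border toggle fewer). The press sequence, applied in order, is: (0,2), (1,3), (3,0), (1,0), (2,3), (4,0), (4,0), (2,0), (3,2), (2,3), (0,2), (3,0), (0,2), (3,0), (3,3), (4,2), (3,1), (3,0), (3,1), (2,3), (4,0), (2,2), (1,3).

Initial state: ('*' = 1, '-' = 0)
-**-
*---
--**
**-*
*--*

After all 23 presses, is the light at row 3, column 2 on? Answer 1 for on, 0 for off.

0

step 0: -**-
*---
--**
**-*
*--*
step 1: ---*
*-*-
--**
**-*
*--*
step 2: ----
*--*
--*-
**-*
*--*
step 3: ----
*--*
*-*-
---*
---*
step 4: *---
-*-*
--*-
---*
---*
step 5: *---
-*--
---*
----
---*
step 6: *---
-*--
---*
*---
**-*
step 7: *---
-*--
---*
----
---*
step 8: *---
**--
**-*
*---
---*
step 9: *---
**--
****
****
--**
step 10: *---
**-*
**--
***-
--**
step 11: ****
****
**--
***-
--**
step 12: ****
****
-*--
--*-
*-**
step 13: *---
**-*
-*--
--*-
*-**
step 14: *---
**-*
**--
***-
--**
step 15: *---
**-*
**-*
**-*
--*-
step 16: *---
**-*
**-*
****
-*-*
step 17: *---
**-*
*--*
---*
---*
step 18: *---
**-*
---*
**-*
*--*
step 19: *---
**-*
-*-*
--**
**-*
step 20: *---
**--
-**-
--*-
**-*
step 21: *---
**--
-**-
*-*-
---*
step 22: *---
***-
---*
*---
---*
step 23: *--*
**-*
----
*---
---*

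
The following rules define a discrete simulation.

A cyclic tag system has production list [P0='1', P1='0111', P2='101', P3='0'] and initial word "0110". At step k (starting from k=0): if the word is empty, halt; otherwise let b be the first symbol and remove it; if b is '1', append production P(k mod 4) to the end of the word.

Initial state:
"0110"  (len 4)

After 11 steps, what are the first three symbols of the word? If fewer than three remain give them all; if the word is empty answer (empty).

[0] "0110"  (len 4)
[1] "110"  (len 3)
[2] "100111"  (len 6)
[3] "00111101"  (len 8)
[4] "0111101"  (len 7)
[5] "111101"  (len 6)
[6] "111010111"  (len 9)
[7] "11010111101"  (len 11)
[8] "10101111010"  (len 11)
[9] "01011110101"  (len 11)
[10] "1011110101"  (len 10)
[11] "011110101101"  (len 12)

011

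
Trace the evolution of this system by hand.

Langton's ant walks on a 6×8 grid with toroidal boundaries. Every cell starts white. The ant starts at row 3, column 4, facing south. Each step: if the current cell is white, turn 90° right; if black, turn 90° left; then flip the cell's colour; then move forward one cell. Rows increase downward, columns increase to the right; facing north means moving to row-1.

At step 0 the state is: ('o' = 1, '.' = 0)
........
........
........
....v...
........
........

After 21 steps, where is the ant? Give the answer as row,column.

gen 0: ........
........
........
....v...
........
........
gen 1: ........
........
........
...<o...
........
........
gen 2: ........
........
...^....
...oo...
........
........
gen 3: ........
........
...o>...
...oo...
........
........
gen 4: ........
........
...oo...
...ov...
........
........
gen 5: ........
........
...oo...
...o.>..
........
........
gen 6: ........
........
...oo...
...o.o..
.....v..
........
gen 7: ........
........
...oo...
...o.o..
....<o..
........
gen 8: ........
........
...oo...
...o^o..
....oo..
........
gen 9: ........
........
...oo...
...oo>..
....oo..
........
gen 10: ........
........
...oo^..
...oo...
....oo..
........
gen 11: ........
........
...ooo>.
...oo...
....oo..
........
gen 12: ........
........
...oooo.
...oo.v.
....oo..
........
gen 13: ........
........
...oooo.
...oo<o.
....oo..
........
gen 14: ........
........
...oo^o.
...oooo.
....oo..
........
gen 15: ........
........
...o<.o.
...oooo.
....oo..
........
gen 16: ........
........
...o..o.
...ovoo.
....oo..
........
gen 17: ........
........
...o..o.
...o.>o.
....oo..
........
gen 18: ........
........
...o.^o.
...o..o.
....oo..
........
gen 19: ........
........
...o.o>.
...o..o.
....oo..
........
gen 20: ........
......^.
...o.o..
...o..o.
....oo..
........
gen 21: ........
......o>
...o.o..
...o..o.
....oo..
........

1,7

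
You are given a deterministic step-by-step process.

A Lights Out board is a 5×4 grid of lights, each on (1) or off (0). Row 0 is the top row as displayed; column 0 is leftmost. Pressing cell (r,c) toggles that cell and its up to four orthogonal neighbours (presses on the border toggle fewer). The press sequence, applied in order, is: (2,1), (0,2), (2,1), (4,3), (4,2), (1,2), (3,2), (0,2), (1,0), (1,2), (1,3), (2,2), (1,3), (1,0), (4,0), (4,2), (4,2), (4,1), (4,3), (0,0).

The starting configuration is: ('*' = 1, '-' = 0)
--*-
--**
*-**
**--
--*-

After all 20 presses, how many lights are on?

13

gen 0: --*-
--**
*-**
**--
--*-
gen 1: --*-
-***
-*-*
*---
--*-
gen 2: -*-*
-*-*
-*-*
*---
--*-
gen 3: -*-*
---*
*-**
**--
--*-
gen 4: -*-*
---*
*-**
**-*
---*
gen 5: -*-*
---*
*-**
****
-**-
gen 6: -***
-**-
*--*
****
-**-
gen 7: -***
-**-
*-**
*---
-*--
gen 8: ----
-*--
*-**
*---
-*--
gen 9: *---
*---
--**
*---
-*--
gen 10: *-*-
****
---*
*---
-*--
gen 11: *-**
**--
----
*---
-*--
gen 12: *-**
***-
-***
*-*-
-*--
gen 13: *-*-
**-*
-**-
*-*-
-*--
gen 14: --*-
---*
***-
*-*-
-*--
gen 15: --*-
---*
***-
--*-
*---
gen 16: --*-
---*
***-
----
****
gen 17: --*-
---*
***-
--*-
*---
gen 18: --*-
---*
***-
-**-
-**-
gen 19: --*-
---*
***-
-***
-*-*
gen 20: ***-
*--*
***-
-***
-*-*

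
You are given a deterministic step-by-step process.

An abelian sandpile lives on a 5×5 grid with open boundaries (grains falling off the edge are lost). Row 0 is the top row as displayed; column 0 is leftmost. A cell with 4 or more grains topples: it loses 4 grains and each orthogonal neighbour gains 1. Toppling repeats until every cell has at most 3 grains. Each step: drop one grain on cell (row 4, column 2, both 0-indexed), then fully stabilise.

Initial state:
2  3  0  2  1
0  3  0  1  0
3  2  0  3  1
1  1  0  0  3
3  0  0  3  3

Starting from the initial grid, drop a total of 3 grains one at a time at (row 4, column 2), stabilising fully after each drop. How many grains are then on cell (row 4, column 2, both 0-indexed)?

3

gen 0: 2  3  0  2  1
0  3  0  1  0
3  2  0  3  1
1  1  0  0  3
3  0  0  3  3
gen 1: 2  3  0  2  1
0  3  0  1  0
3  2  0  3  1
1  1  0  0  3
3  0  1  3  3
gen 2: 2  3  0  2  1
0  3  0  1  0
3  2  0  3  1
1  1  0  0  3
3  0  2  3  3
gen 3: 2  3  0  2  1
0  3  0  1  0
3  2  0  3  1
1  1  0  0  3
3  0  3  3  3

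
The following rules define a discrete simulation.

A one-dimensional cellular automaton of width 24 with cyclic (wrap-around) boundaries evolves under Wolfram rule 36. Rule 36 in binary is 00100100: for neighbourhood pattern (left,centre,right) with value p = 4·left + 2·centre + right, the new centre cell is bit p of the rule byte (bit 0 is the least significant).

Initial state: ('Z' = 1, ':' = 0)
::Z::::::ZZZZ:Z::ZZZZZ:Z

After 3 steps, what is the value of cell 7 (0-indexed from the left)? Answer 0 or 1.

[0] ::Z::::::ZZZZ:Z::ZZZZZ:Z
[1] ::Z::::::::::ZZ:::::::ZZ
[2] ::Z:::::::::::::::::::::
[3] ::Z:::::::::::::::::::::

0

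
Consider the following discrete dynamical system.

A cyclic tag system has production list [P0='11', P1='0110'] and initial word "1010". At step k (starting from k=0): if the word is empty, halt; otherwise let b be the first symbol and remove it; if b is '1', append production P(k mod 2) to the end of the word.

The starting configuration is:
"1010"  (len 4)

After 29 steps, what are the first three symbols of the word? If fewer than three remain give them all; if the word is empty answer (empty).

step 0: "1010"  (len 4)
step 1: "01011"  (len 5)
step 2: "1011"  (len 4)
step 3: "01111"  (len 5)
step 4: "1111"  (len 4)
step 5: "11111"  (len 5)
step 6: "11110110"  (len 8)
step 7: "111011011"  (len 9)
step 8: "110110110110"  (len 12)
step 9: "1011011011011"  (len 13)
step 10: "0110110110110110"  (len 16)
step 11: "110110110110110"  (len 15)
step 12: "101101101101100110"  (len 18)
step 13: "0110110110110011011"  (len 19)
step 14: "110110110110011011"  (len 18)
step 15: "1011011011001101111"  (len 19)
step 16: "0110110110011011110110"  (len 22)
step 17: "110110110011011110110"  (len 21)
step 18: "101101100110111101100110"  (len 24)
step 19: "0110110011011110110011011"  (len 25)
step 20: "110110011011110110011011"  (len 24)
step 21: "1011001101111011001101111"  (len 25)
step 22: "0110011011110110011011110110"  (len 28)
step 23: "110011011110110011011110110"  (len 27)
step 24: "100110111101100110111101100110"  (len 30)
step 25: "0011011110110011011110110011011"  (len 31)
step 26: "011011110110011011110110011011"  (len 30)
step 27: "11011110110011011110110011011"  (len 29)
step 28: "10111101100110111101100110110110"  (len 32)
step 29: "011110110011011110110011011011011"  (len 33)

011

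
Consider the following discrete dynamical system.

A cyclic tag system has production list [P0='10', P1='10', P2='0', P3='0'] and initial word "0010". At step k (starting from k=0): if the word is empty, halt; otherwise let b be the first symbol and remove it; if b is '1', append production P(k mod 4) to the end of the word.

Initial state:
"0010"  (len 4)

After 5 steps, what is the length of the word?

0

k=0  "0010"  (len 4)
k=1  "010"  (len 3)
k=2  "10"  (len 2)
k=3  "00"  (len 2)
k=4  "0"  (len 1)
k=5  (halted — word empty)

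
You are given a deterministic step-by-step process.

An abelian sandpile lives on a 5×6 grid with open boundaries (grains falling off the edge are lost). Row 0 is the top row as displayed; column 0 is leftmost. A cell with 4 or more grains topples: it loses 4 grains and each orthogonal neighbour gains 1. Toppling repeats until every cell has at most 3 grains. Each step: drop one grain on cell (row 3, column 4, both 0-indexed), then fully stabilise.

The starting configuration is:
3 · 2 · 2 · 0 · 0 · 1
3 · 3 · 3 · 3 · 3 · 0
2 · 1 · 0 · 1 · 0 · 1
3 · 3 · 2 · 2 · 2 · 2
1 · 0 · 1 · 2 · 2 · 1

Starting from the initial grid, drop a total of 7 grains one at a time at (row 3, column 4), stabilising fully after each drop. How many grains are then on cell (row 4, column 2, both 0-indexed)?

2

t=0: 3 · 2 · 2 · 0 · 0 · 1
3 · 3 · 3 · 3 · 3 · 0
2 · 1 · 0 · 1 · 0 · 1
3 · 3 · 2 · 2 · 2 · 2
1 · 0 · 1 · 2 · 2 · 1
t=1: 3 · 2 · 2 · 0 · 0 · 1
3 · 3 · 3 · 3 · 3 · 0
2 · 1 · 0 · 1 · 0 · 1
3 · 3 · 2 · 2 · 3 · 2
1 · 0 · 1 · 2 · 2 · 1
t=2: 3 · 2 · 2 · 0 · 0 · 1
3 · 3 · 3 · 3 · 3 · 0
2 · 1 · 0 · 1 · 1 · 1
3 · 3 · 2 · 3 · 0 · 3
1 · 0 · 1 · 2 · 3 · 1
t=3: 3 · 2 · 2 · 0 · 0 · 1
3 · 3 · 3 · 3 · 3 · 0
2 · 1 · 0 · 1 · 1 · 1
3 · 3 · 2 · 3 · 1 · 3
1 · 0 · 1 · 2 · 3 · 1
t=4: 3 · 2 · 2 · 0 · 0 · 1
3 · 3 · 3 · 3 · 3 · 0
2 · 1 · 0 · 1 · 1 · 1
3 · 3 · 2 · 3 · 2 · 3
1 · 0 · 1 · 2 · 3 · 1
t=5: 3 · 2 · 2 · 0 · 0 · 1
3 · 3 · 3 · 3 · 3 · 0
2 · 1 · 0 · 1 · 1 · 1
3 · 3 · 2 · 3 · 3 · 3
1 · 0 · 1 · 2 · 3 · 1
t=6: 3 · 2 · 2 · 0 · 0 · 1
3 · 3 · 3 · 3 · 3 · 0
2 · 1 · 0 · 2 · 2 · 2
3 · 3 · 3 · 1 · 3 · 0
1 · 0 · 2 · 0 · 1 · 3
t=7: 3 · 2 · 2 · 0 · 0 · 1
3 · 3 · 3 · 3 · 3 · 0
2 · 1 · 0 · 2 · 3 · 2
3 · 3 · 3 · 2 · 0 · 1
1 · 0 · 2 · 0 · 2 · 3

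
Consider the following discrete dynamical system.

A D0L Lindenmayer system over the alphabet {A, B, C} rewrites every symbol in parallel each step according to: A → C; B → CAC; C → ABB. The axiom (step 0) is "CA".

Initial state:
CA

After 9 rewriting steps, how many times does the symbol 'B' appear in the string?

step 0: CA
step 1: ABBC
step 2: CCACCACABB
step 3: ABBABBCABBABBCABBCCACCAC
step 4: CCACCACCCACCACABBCCACCACCCACCACABBCCACCACABBABBCABBABBCABB
step 5: ABBABBCABBABBCABBABBABBCABBABBCABBCCACCACABBABBCABBABBCABB…ABBABBCABBABBCABBCCACCACCCACCACABBCCACCACCCACCACABBCCACCAC  (len 140)
step 6: CCACCACCCACCACABBCCACCACCCACCACABBCCACCACCCACCACCCACCACABB…ABBABBCABBABBCABBABBABBCABBABBCABBCCACCACABBABBCABBABBCABB  (len 338)
step 7: ABBABBCABBABBCABBABBABBCABBABBCABBCCACCACABBABBCABBABBCABB…ABBABBCABBABBCABBCCACCACCCACCACABBCCACCACCCACCACABBCCACCAC  (len 816)
step 8: CCACCACCCACCACABBCCACCACCCACCACABBCCACCACCCACCACCCACCACABB…ABBABBCABBABBCABBABBABBCABBABBCABBCCACCACABBABBCABBABBCABB  (len 1970)
step 9: ABBABBCABBABBCABBABBABBCABBABBCABBCCACCACABBABBCABBABBCABB…ABBABBCABBABBCABBCCACCACCCACCACABBCCACCACCCACCACABBCCACCAC  (len 4756)

1670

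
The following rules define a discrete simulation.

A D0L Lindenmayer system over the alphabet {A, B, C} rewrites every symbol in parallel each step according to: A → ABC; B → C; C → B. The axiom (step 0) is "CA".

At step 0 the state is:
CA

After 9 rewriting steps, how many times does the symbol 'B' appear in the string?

10

[0] CA
[1] BABC
[2] CABCCB
[3] BABCCBBC
[4] CABCCBBCCB
[5] BABCCBBCCBBC
[6] CABCCBBCCBBCCB
[7] BABCCBBCCBBCCBBC
[8] CABCCBBCCBBCCBBCCB
[9] BABCCBBCCBBCCBBCCBBC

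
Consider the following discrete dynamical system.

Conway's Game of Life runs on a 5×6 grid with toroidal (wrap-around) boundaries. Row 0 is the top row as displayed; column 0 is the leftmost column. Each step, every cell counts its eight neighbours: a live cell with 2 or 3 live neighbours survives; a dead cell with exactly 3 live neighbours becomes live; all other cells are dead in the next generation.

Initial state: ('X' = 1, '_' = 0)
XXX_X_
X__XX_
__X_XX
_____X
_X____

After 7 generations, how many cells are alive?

t=0: XXX_X_
X__XX_
__X_XX
_____X
_X____
t=1: X_X_X_
X_____
X_____
X___XX
_XX__X
t=2: X_XX__
X_____
XX____
____X_
__X___
t=3: __XX__
X_X__X
XX___X
_X____
_XX___
t=4: X__X__
__XXXX
__X__X
______
_X_X__
t=5: XX___X
XXX__X
__X__X
__X___
__X___
t=6: _____X
__X_X_
__XX_X
_XXX__
X_X___
t=7: _X_X_X
__X_XX
______
X___X_
X_XX__

11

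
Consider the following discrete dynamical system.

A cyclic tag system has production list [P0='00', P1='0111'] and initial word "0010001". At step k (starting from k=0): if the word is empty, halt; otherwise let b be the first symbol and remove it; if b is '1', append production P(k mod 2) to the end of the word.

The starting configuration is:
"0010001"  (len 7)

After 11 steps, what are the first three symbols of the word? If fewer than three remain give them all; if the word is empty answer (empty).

(empty)

0) "0010001"  (len 7)
1) "010001"  (len 6)
2) "10001"  (len 5)
3) "000100"  (len 6)
4) "00100"  (len 5)
5) "0100"  (len 4)
6) "100"  (len 3)
7) "0000"  (len 4)
8) "000"  (len 3)
9) "00"  (len 2)
10) "0"  (len 1)
11) (halted — word empty)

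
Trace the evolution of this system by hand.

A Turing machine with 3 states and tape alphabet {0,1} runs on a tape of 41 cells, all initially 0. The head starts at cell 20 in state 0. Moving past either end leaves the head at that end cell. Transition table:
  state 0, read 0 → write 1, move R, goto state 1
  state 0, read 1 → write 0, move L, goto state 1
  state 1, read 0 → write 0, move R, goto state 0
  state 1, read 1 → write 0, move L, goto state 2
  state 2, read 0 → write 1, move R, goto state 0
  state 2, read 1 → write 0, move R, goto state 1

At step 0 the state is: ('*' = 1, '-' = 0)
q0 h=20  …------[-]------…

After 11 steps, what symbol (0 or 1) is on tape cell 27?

0

t=0: q0 h=20  …------[-]------…
t=1: q1 h=21  …-----*[-]------…
t=2: q0 h=22  …----*-[-]------…
t=3: q1 h=23  …---*-*[-]------…
t=4: q0 h=24  …--*-*-[-]------…
t=5: q1 h=25  …-*-*-*[-]------…
t=6: q0 h=26  …*-*-*-[-]------…
t=7: q1 h=27  …-*-*-*[-]------…
t=8: q0 h=28  …*-*-*-[-]------…
t=9: q1 h=29  …-*-*-*[-]------…
t=10: q0 h=30  …*-*-*-[-]------…
t=11: q1 h=31  …-*-*-*[-]------…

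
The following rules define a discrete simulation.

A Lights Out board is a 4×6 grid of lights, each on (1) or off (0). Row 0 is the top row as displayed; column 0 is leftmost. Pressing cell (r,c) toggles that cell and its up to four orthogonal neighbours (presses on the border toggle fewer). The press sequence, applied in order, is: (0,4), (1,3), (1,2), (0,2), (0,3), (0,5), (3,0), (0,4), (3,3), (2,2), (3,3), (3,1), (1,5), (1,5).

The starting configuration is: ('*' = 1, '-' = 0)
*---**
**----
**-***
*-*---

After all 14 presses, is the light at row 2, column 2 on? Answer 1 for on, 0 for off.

step 0: *---**
**----
**-***
*-*---
step 1: *--*--
**--*-
**-***
*-*---
step 2: *-----
****--
**--**
*-*---
step 3: *-*---
*-----
***-**
*-*---
step 4: **-*--
*-*---
***-**
*-*---
step 5: ***-*-
*-**--
***-**
*-*---
step 6: ***--*
*-**-*
***-**
*-*---
step 7: ***--*
*-**-*
-**-**
-**---
step 8: *****-
*-****
-**-**
-**---
step 9: *****-
*-****
-*****
-*-**-
step 10: *****-
*--***
----**
-****-
step 11: *****-
*--***
---***
-*----
step 12: *****-
*--***
-*-***
*-*---
step 13: ******
*--*--
-*-**-
*-*---
step 14: *****-
*--***
-*-***
*-*---

0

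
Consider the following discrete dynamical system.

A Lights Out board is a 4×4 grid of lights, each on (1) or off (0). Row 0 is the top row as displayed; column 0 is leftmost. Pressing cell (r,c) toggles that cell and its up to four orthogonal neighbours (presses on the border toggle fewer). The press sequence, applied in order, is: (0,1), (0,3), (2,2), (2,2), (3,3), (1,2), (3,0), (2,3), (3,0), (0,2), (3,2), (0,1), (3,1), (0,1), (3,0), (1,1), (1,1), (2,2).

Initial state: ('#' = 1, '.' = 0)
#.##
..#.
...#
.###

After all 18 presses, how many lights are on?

5

gen 0: #.##
..#.
...#
.###
gen 1: .#.#
.##.
...#
.###
gen 2: .##.
.###
...#
.###
gen 3: .##.
.#.#
.##.
.#.#
gen 4: .##.
.###
...#
.###
gen 5: .##.
.###
....
.#..
gen 6: .#..
....
..#.
.#..
gen 7: .#..
....
#.#.
#...
gen 8: .#..
...#
#..#
#..#
gen 9: .#..
...#
...#
.#.#
gen 10: ..##
..##
...#
.#.#
gen 11: ..##
..##
..##
..#.
gen 12: ##.#
.###
..##
..#.
gen 13: ##.#
.###
.###
##..
gen 14: ..##
..##
.###
##..
gen 15: ..##
..##
####
....
gen 16: .###
##.#
#.##
....
gen 17: ..##
..##
####
....
gen 18: ..##
...#
#...
..#.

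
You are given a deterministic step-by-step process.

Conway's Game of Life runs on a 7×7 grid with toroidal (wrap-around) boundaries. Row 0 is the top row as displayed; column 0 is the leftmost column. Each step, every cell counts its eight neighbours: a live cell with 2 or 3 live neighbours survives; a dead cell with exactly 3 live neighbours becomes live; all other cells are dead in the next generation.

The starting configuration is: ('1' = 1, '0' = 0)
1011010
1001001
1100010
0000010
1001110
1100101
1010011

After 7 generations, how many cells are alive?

step 0: 1011010
1001001
1100010
0000010
1001110
1100101
1010011
step 1: 0011010
0001010
1100110
1100010
1101000
0010000
0010000
step 2: 0011000
0101010
1110010
0000010
1000001
0011000
0110000
step 3: 0001100
1001001
1110010
0000010
0000001
1011000
0100000
step 4: 1011100
1001011
1110110
1100010
0000001
1110000
0100100
step 5: 1010000
0000000
0011000
0010110
0010001
1110000
0000100
step 6: 0000000
0111000
0011100
0110110
1010011
1111000
1011000
step 7: 0000000
0100100
0000010
1000000
0000010
0000100
1001000

8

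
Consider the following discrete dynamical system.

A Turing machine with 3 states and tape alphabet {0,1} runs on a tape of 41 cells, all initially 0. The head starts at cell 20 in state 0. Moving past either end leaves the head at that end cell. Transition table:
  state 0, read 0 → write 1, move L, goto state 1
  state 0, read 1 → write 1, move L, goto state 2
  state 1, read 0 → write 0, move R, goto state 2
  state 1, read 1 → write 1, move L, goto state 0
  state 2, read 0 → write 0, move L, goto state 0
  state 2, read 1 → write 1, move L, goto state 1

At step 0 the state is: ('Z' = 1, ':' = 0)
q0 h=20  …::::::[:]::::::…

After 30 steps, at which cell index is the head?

gen 0: q0 h=20  …::::::[:]::::::…
gen 1: q1 h=19  …::::::[:]Z:::::…
gen 2: q2 h=20  …::::::[Z]::::::…
gen 3: q1 h=19  …::::::[:]Z:::::…
gen 4: q2 h=20  …::::::[Z]::::::…
gen 5: q1 h=19  …::::::[:]Z:::::…
gen 6: q2 h=20  …::::::[Z]::::::…
gen 7: q1 h=19  …::::::[:]Z:::::…
gen 8: q2 h=20  …::::::[Z]::::::…
gen 9: q1 h=19  …::::::[:]Z:::::…
gen 10: q2 h=20  …::::::[Z]::::::…
gen 11: q1 h=19  …::::::[:]Z:::::…
gen 12: q2 h=20  …::::::[Z]::::::…
gen 13: q1 h=19  …::::::[:]Z:::::…
gen 14: q2 h=20  …::::::[Z]::::::…
gen 15: q1 h=19  …::::::[:]Z:::::…
gen 16: q2 h=20  …::::::[Z]::::::…
gen 17: q1 h=19  …::::::[:]Z:::::…
gen 18: q2 h=20  …::::::[Z]::::::…
gen 19: q1 h=19  …::::::[:]Z:::::…
gen 20: q2 h=20  …::::::[Z]::::::…
gen 21: q1 h=19  …::::::[:]Z:::::…
gen 22: q2 h=20  …::::::[Z]::::::…
gen 23: q1 h=19  …::::::[:]Z:::::…
gen 24: q2 h=20  …::::::[Z]::::::…
gen 25: q1 h=19  …::::::[:]Z:::::…
gen 26: q2 h=20  …::::::[Z]::::::…
gen 27: q1 h=19  …::::::[:]Z:::::…
gen 28: q2 h=20  …::::::[Z]::::::…
gen 29: q1 h=19  …::::::[:]Z:::::…
gen 30: q2 h=20  …::::::[Z]::::::…

20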